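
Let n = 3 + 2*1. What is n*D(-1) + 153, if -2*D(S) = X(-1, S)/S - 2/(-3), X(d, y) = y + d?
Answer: 439/3 ≈ 146.33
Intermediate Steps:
X(d, y) = d + y
D(S) = -1/3 - (-1 + S)/(2*S) (D(S) = -((-1 + S)/S - 2/(-3))/2 = -((-1 + S)/S - 2*(-1/3))/2 = -((-1 + S)/S + 2/3)/2 = -(2/3 + (-1 + S)/S)/2 = -1/3 - (-1 + S)/(2*S))
n = 5 (n = 3 + 2 = 5)
n*D(-1) + 153 = 5*((1/6)*(3 - 5*(-1))/(-1)) + 153 = 5*((1/6)*(-1)*(3 + 5)) + 153 = 5*((1/6)*(-1)*8) + 153 = 5*(-4/3) + 153 = -20/3 + 153 = 439/3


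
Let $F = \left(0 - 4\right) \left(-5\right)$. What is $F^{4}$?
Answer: $160000$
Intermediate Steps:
$F = 20$ ($F = \left(-4\right) \left(-5\right) = 20$)
$F^{4} = 20^{4} = 160000$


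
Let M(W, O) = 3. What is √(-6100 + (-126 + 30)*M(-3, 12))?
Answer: 2*I*√1597 ≈ 79.925*I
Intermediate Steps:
√(-6100 + (-126 + 30)*M(-3, 12)) = √(-6100 + (-126 + 30)*3) = √(-6100 - 96*3) = √(-6100 - 288) = √(-6388) = 2*I*√1597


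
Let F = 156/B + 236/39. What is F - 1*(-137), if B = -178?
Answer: 493489/3471 ≈ 142.17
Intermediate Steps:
F = 17962/3471 (F = 156/(-178) + 236/39 = 156*(-1/178) + 236*(1/39) = -78/89 + 236/39 = 17962/3471 ≈ 5.1749)
F - 1*(-137) = 17962/3471 - 1*(-137) = 17962/3471 + 137 = 493489/3471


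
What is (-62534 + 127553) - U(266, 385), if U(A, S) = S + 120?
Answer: 64514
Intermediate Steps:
U(A, S) = 120 + S
(-62534 + 127553) - U(266, 385) = (-62534 + 127553) - (120 + 385) = 65019 - 1*505 = 65019 - 505 = 64514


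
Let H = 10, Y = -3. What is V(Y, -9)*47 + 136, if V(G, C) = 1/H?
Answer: 1407/10 ≈ 140.70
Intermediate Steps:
V(G, C) = 1/10
V(Y, -9)*47 + 136 = (1/10)*47 + 136 = 47/10 + 136 = 1407/10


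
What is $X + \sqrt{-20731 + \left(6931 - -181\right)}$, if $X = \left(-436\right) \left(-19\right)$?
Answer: $8284 + i \sqrt{13619} \approx 8284.0 + 116.7 i$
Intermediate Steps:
$X = 8284$
$X + \sqrt{-20731 + \left(6931 - -181\right)} = 8284 + \sqrt{-20731 + \left(6931 - -181\right)} = 8284 + \sqrt{-20731 + \left(6931 + 181\right)} = 8284 + \sqrt{-20731 + 7112} = 8284 + \sqrt{-13619} = 8284 + i \sqrt{13619}$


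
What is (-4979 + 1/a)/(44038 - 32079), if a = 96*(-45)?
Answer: -21509281/51662880 ≈ -0.41634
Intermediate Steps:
a = -4320
(-4979 + 1/a)/(44038 - 32079) = (-4979 + 1/(-4320))/(44038 - 32079) = (-4979 - 1/4320)/11959 = -21509281/4320*1/11959 = -21509281/51662880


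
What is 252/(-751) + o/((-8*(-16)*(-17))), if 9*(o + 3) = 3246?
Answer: -2450879/4902528 ≈ -0.49992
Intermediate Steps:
o = 1073/3 (o = -3 + (⅑)*3246 = -3 + 1082/3 = 1073/3 ≈ 357.67)
252/(-751) + o/((-8*(-16)*(-17))) = 252/(-751) + 1073/(3*((-8*(-16)*(-17)))) = 252*(-1/751) + 1073/(3*((128*(-17)))) = -252/751 + (1073/3)/(-2176) = -252/751 + (1073/3)*(-1/2176) = -252/751 - 1073/6528 = -2450879/4902528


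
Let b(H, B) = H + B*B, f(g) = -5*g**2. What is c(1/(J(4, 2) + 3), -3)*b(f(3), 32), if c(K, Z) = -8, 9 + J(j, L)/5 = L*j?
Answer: -7832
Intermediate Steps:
J(j, L) = -45 + 5*L*j (J(j, L) = -45 + 5*(L*j) = -45 + 5*L*j)
b(H, B) = H + B**2
c(1/(J(4, 2) + 3), -3)*b(f(3), 32) = -8*(-5*3**2 + 32**2) = -8*(-5*9 + 1024) = -8*(-45 + 1024) = -8*979 = -7832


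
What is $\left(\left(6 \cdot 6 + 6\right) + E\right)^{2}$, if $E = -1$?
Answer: $1681$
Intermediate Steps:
$\left(\left(6 \cdot 6 + 6\right) + E\right)^{2} = \left(\left(6 \cdot 6 + 6\right) - 1\right)^{2} = \left(\left(36 + 6\right) - 1\right)^{2} = \left(42 - 1\right)^{2} = 41^{2} = 1681$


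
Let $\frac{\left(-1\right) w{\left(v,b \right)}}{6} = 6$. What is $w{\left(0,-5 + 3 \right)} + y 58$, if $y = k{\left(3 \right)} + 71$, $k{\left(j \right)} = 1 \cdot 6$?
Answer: $4430$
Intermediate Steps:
$w{\left(v,b \right)} = -36$ ($w{\left(v,b \right)} = \left(-6\right) 6 = -36$)
$k{\left(j \right)} = 6$
$y = 77$ ($y = 6 + 71 = 77$)
$w{\left(0,-5 + 3 \right)} + y 58 = -36 + 77 \cdot 58 = -36 + 4466 = 4430$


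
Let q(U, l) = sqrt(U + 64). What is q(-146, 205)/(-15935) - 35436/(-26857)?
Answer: 35436/26857 - I*sqrt(82)/15935 ≈ 1.3194 - 0.00056827*I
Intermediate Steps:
q(U, l) = sqrt(64 + U)
q(-146, 205)/(-15935) - 35436/(-26857) = sqrt(64 - 146)/(-15935) - 35436/(-26857) = sqrt(-82)*(-1/15935) - 35436*(-1/26857) = (I*sqrt(82))*(-1/15935) + 35436/26857 = -I*sqrt(82)/15935 + 35436/26857 = 35436/26857 - I*sqrt(82)/15935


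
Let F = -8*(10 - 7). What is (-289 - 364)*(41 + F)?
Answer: -11101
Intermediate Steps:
F = -24 (F = -8*3 = -24)
(-289 - 364)*(41 + F) = (-289 - 364)*(41 - 24) = -653*17 = -11101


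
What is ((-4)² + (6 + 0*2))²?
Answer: 484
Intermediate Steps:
((-4)² + (6 + 0*2))² = (16 + (6 + 0))² = (16 + 6)² = 22² = 484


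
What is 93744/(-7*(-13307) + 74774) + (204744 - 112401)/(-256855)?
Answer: 1224585933/6161694595 ≈ 0.19874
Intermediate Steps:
93744/(-7*(-13307) + 74774) + (204744 - 112401)/(-256855) = 93744/(93149 + 74774) + 92343*(-1/256855) = 93744/167923 - 92343/256855 = 93744*(1/167923) - 92343/256855 = 13392/23989 - 92343/256855 = 1224585933/6161694595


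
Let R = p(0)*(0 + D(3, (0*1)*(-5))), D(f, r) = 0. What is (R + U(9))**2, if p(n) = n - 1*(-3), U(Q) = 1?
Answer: 1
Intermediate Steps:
p(n) = 3 + n (p(n) = n + 3 = 3 + n)
R = 0 (R = (3 + 0)*(0 + 0) = 3*0 = 0)
(R + U(9))**2 = (0 + 1)**2 = 1**2 = 1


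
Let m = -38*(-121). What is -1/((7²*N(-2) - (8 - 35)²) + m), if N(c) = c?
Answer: -1/3771 ≈ -0.00026518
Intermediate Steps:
m = 4598
-1/((7²*N(-2) - (8 - 35)²) + m) = -1/((7²*(-2) - (8 - 35)²) + 4598) = -1/((49*(-2) - 1*(-27)²) + 4598) = -1/((-98 - 1*729) + 4598) = -1/((-98 - 729) + 4598) = -1/(-827 + 4598) = -1/3771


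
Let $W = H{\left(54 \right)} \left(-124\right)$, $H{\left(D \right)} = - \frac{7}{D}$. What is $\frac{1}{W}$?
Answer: $\frac{27}{434} \approx 0.062212$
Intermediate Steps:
$W = \frac{434}{27}$ ($W = - \frac{7}{54} \left(-124\right) = \left(-7\right) \frac{1}{54} \left(-124\right) = \left(- \frac{7}{54}\right) \left(-124\right) = \frac{434}{27} \approx 16.074$)
$\frac{1}{W} = \frac{1}{\frac{434}{27}} = \frac{27}{434}$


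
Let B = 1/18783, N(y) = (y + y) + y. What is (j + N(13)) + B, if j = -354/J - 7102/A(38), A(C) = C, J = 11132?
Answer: -293837821655/1986377382 ≈ -147.93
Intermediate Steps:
j = -19768229/105754 (j = -354/11132 - 7102/38 = -354*1/11132 - 7102*1/38 = -177/5566 - 3551/19 = -19768229/105754 ≈ -186.93)
N(y) = 3*y (N(y) = 2*y + y = 3*y)
B = 1/18783 ≈ 5.3240e-5
(j + N(13)) + B = (-19768229/105754 + 3*13) + 1/18783 = (-19768229/105754 + 39) + 1/18783 = -15643823/105754 + 1/18783 = -293837821655/1986377382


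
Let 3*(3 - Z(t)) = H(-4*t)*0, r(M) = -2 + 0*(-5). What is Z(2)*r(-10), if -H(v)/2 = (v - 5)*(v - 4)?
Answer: -6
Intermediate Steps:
H(v) = -2*(-5 + v)*(-4 + v) (H(v) = -2*(v - 5)*(v - 4) = -2*(-5 + v)*(-4 + v))
r(M) = -2 (r(M) = -2 + 0 = -2)
Z(t) = 3 (Z(t) = 3 - (-40 - 2*16*t**2 + 18*(-4*t))*0/3 = 3 - (-40 - 32*t**2 - 72*t)*0/3 = 3 - (-40 - 72*t - 32*t**2)*0/3 = 3 - 1/3*0 = 3 + 0 = 3)
Z(2)*r(-10) = 3*(-2) = -6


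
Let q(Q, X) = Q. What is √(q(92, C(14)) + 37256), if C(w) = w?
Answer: 2*√9337 ≈ 193.26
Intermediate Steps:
√(q(92, C(14)) + 37256) = √(92 + 37256) = √37348 = 2*√9337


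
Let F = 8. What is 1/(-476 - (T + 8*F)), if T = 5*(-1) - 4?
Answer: -1/531 ≈ -0.0018832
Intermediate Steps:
T = -9 (T = -5 - 4 = -9)
1/(-476 - (T + 8*F)) = 1/(-476 - (-9 + 8*8)) = 1/(-476 - (-9 + 64)) = 1/(-476 - 1*55) = 1/(-476 - 55) = 1/(-531) = -1/531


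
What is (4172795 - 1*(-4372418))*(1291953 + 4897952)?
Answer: 52894056674765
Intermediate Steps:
(4172795 - 1*(-4372418))*(1291953 + 4897952) = (4172795 + 4372418)*6189905 = 8545213*6189905 = 52894056674765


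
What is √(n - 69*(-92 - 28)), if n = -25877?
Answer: I*√17597 ≈ 132.65*I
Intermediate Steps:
√(n - 69*(-92 - 28)) = √(-25877 - 69*(-92 - 28)) = √(-25877 - 69*(-120)) = √(-25877 + 8280) = √(-17597) = I*√17597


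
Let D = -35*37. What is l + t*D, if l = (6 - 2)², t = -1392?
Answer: 1802656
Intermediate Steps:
D = -1295
l = 16 (l = 4² = 16)
l + t*D = 16 - 1392*(-1295) = 16 + 1802640 = 1802656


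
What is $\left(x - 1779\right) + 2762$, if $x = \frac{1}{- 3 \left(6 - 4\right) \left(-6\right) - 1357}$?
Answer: $\frac{1298542}{1321} \approx 983.0$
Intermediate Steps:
$x = - \frac{1}{1321}$ ($x = \frac{1}{- 3 \left(6 - 4\right) \left(-6\right) - 1357} = \frac{1}{\left(-3\right) 2 \left(-6\right) - 1357} = \frac{1}{\left(-6\right) \left(-6\right) - 1357} = \frac{1}{36 - 1357} = \frac{1}{-1321} = - \frac{1}{1321} \approx -0.000757$)
$\left(x - 1779\right) + 2762 = \left(- \frac{1}{1321} - 1779\right) + 2762 = - \frac{2350060}{1321} + 2762 = \frac{1298542}{1321}$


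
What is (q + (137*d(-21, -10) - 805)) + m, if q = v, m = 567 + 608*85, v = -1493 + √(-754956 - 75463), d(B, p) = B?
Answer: 47072 + I*√830419 ≈ 47072.0 + 911.27*I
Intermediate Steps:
v = -1493 + I*√830419 (v = -1493 + √(-830419) = -1493 + I*√830419 ≈ -1493.0 + 911.27*I)
m = 52247 (m = 567 + 51680 = 52247)
q = -1493 + I*√830419 ≈ -1493.0 + 911.27*I
(q + (137*d(-21, -10) - 805)) + m = ((-1493 + I*√830419) + (137*(-21) - 805)) + 52247 = ((-1493 + I*√830419) + (-2877 - 805)) + 52247 = ((-1493 + I*√830419) - 3682) + 52247 = (-5175 + I*√830419) + 52247 = 47072 + I*√830419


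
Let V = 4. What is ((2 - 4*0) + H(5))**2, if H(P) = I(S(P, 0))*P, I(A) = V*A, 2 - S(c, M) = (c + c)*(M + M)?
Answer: 1764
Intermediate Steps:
S(c, M) = 2 - 4*M*c (S(c, M) = 2 - (c + c)*(M + M) = 2 - 2*c*2*M = 2 - 4*M*c)
I(A) = 4*A
H(P) = 8*P (H(P) = (4*(2 - 4*0*P))*P = (4*(2 + 0))*P = (4*2)*P = 8*P)
((2 - 4*0) + H(5))**2 = ((2 - 4*0) + 8*5)**2 = ((2 + 0) + 40)**2 = (2 + 40)**2 = 42**2 = 1764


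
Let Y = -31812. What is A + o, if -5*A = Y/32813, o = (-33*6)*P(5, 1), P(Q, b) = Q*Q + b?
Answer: -76779528/14915 ≈ -5147.8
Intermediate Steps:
P(Q, b) = b + Q² (P(Q, b) = Q² + b = b + Q²)
o = -5148 (o = (-33*6)*(1 + 5²) = -198*(1 + 25) = -198*26 = -5148)
A = 2892/14915 (A = -(-31812)/(5*32813) = -⅕*(-2892/2983) = 2892/14915 ≈ 0.19390)
A + o = 2892/14915 - 5148 = -76779528/14915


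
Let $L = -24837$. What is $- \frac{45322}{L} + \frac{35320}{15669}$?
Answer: $\frac{31125358}{7630803} \approx 4.0789$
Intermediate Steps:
$- \frac{45322}{L} + \frac{35320}{15669} = - \frac{45322}{-24837} + \frac{35320}{15669} = \left(-45322\right) \left(- \frac{1}{24837}\right) + 35320 \cdot \frac{1}{15669} = \frac{2666}{1461} + \frac{35320}{15669} = \frac{31125358}{7630803}$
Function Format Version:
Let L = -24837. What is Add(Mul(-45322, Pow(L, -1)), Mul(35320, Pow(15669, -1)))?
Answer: Rational(31125358, 7630803) ≈ 4.0789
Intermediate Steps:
Add(Mul(-45322, Pow(L, -1)), Mul(35320, Pow(15669, -1))) = Add(Mul(-45322, Pow(-24837, -1)), Mul(35320, Pow(15669, -1))) = Add(Mul(-45322, Rational(-1, 24837)), Mul(35320, Rational(1, 15669))) = Add(Rational(2666, 1461), Rational(35320, 15669)) = Rational(31125358, 7630803)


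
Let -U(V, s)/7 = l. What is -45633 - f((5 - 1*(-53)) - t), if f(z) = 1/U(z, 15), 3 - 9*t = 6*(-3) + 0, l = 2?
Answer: -638861/14 ≈ -45633.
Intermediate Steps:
U(V, s) = -14 (U(V, s) = -7*2 = -14)
t = 7/3 (t = 1/3 - (6*(-3) + 0)/9 = 1/3 - (-18 + 0)/9 = 1/3 - 1/9*(-18) = 1/3 + 2 = 7/3 ≈ 2.3333)
f(z) = -1/14 (f(z) = 1/(-14) = -1/14)
-45633 - f((5 - 1*(-53)) - t) = -45633 - 1*(-1/14) = -45633 + 1/14 = -638861/14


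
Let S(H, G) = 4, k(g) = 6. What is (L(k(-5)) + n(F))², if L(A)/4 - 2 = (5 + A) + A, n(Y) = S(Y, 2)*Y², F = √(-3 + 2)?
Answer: 5184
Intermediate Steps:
F = I (F = √(-1) = I ≈ 1.0*I)
n(Y) = 4*Y²
L(A) = 28 + 8*A (L(A) = 8 + 4*((5 + A) + A) = 8 + 4*(5 + 2*A) = 8 + (20 + 8*A) = 28 + 8*A)
(L(k(-5)) + n(F))² = ((28 + 8*6) + 4*I²)² = ((28 + 48) + 4*(-1))² = (76 - 4)² = 72² = 5184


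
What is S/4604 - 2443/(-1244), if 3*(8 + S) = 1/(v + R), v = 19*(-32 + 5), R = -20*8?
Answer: 1418047096/722723259 ≈ 1.9621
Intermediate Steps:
R = -160
v = -513 (v = 19*(-27) = -513)
S = -16153/2019 (S = -8 + 1/(3*(-513 - 160)) = -8 + (⅓)/(-673) = -8 + (⅓)*(-1/673) = -8 - 1/2019 = -16153/2019 ≈ -8.0005)
S/4604 - 2443/(-1244) = -16153/2019/4604 - 2443/(-1244) = -16153/2019*1/4604 - 2443*(-1/1244) = -16153/9295476 + 2443/1244 = 1418047096/722723259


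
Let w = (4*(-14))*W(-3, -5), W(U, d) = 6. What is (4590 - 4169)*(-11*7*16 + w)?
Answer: -660128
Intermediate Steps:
w = -336 (w = (4*(-14))*6 = -56*6 = -336)
(4590 - 4169)*(-11*7*16 + w) = (4590 - 4169)*(-11*7*16 - 336) = 421*(-77*16 - 336) = 421*(-1232 - 336) = 421*(-1568) = -660128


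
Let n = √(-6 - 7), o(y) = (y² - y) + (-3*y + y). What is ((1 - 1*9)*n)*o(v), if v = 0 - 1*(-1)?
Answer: 16*I*√13 ≈ 57.689*I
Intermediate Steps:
v = 1 (v = 0 + 1 = 1)
o(y) = y² - 3*y (o(y) = (y² - y) - 2*y = y² - 3*y)
n = I*√13 (n = √(-13) = I*√13 ≈ 3.6056*I)
((1 - 1*9)*n)*o(v) = ((1 - 1*9)*(I*√13))*(1*(-3 + 1)) = ((1 - 9)*(I*√13))*(1*(-2)) = -8*I*√13*(-2) = 16*I*√13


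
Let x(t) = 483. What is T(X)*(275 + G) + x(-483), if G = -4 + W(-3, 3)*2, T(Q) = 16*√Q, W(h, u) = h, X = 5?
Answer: 483 + 4240*√5 ≈ 9963.9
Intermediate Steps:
G = -10 (G = -4 - 3*2 = -4 - 6 = -10)
T(X)*(275 + G) + x(-483) = (16*√5)*(275 - 10) + 483 = (16*√5)*265 + 483 = 4240*√5 + 483 = 483 + 4240*√5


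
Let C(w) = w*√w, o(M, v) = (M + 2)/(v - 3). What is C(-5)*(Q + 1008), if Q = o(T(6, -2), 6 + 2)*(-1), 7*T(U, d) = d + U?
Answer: -35262*I*√5/7 ≈ -11264.0*I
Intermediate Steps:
T(U, d) = U/7 + d/7 (T(U, d) = (d + U)/7 = (U + d)/7 = U/7 + d/7)
o(M, v) = (2 + M)/(-3 + v)
C(w) = w^(3/2)
Q = -18/35 (Q = ((2 + ((⅐)*6 + (⅐)*(-2)))/(-3 + (6 + 2)))*(-1) = ((2 + (6/7 - 2/7))/(-3 + 8))*(-1) = ((2 + 4/7)/5)*(-1) = ((⅕)*(18/7))*(-1) = (18/35)*(-1) = -18/35 ≈ -0.51429)
C(-5)*(Q + 1008) = (-5)^(3/2)*(-18/35 + 1008) = -5*I*√5*(35262/35) = -35262*I*√5/7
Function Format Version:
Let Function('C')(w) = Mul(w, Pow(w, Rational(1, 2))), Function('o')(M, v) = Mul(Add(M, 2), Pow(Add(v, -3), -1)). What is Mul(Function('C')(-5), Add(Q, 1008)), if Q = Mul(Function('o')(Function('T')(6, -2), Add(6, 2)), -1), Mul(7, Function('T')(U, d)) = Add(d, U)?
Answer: Mul(Rational(-35262, 7), I, Pow(5, Rational(1, 2))) ≈ Mul(-11264., I)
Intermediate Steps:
Function('T')(U, d) = Add(Mul(Rational(1, 7), U), Mul(Rational(1, 7), d)) (Function('T')(U, d) = Mul(Rational(1, 7), Add(d, U)) = Mul(Rational(1, 7), Add(U, d)) = Add(Mul(Rational(1, 7), U), Mul(Rational(1, 7), d)))
Function('o')(M, v) = Mul(Pow(Add(-3, v), -1), Add(2, M)) (Function('o')(M, v) = Mul(Add(2, M), Pow(Add(-3, v), -1)) = Mul(Pow(Add(-3, v), -1), Add(2, M)))
Function('C')(w) = Pow(w, Rational(3, 2))
Q = Rational(-18, 35) (Q = Mul(Mul(Pow(Add(-3, Add(6, 2)), -1), Add(2, Add(Mul(Rational(1, 7), 6), Mul(Rational(1, 7), -2)))), -1) = Mul(Mul(Pow(Add(-3, 8), -1), Add(2, Add(Rational(6, 7), Rational(-2, 7)))), -1) = Mul(Mul(Pow(5, -1), Add(2, Rational(4, 7))), -1) = Mul(Mul(Rational(1, 5), Rational(18, 7)), -1) = Mul(Rational(18, 35), -1) = Rational(-18, 35) ≈ -0.51429)
Mul(Function('C')(-5), Add(Q, 1008)) = Mul(Pow(-5, Rational(3, 2)), Add(Rational(-18, 35), 1008)) = Mul(Mul(-5, I, Pow(5, Rational(1, 2))), Rational(35262, 35)) = Mul(Rational(-35262, 7), I, Pow(5, Rational(1, 2)))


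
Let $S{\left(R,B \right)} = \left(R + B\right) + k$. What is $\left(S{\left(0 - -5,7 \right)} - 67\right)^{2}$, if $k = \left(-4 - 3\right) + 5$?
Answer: $3249$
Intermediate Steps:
$k = -2$ ($k = -7 + 5 = -2$)
$S{\left(R,B \right)} = -2 + B + R$ ($S{\left(R,B \right)} = \left(R + B\right) - 2 = \left(B + R\right) - 2 = -2 + B + R$)
$\left(S{\left(0 - -5,7 \right)} - 67\right)^{2} = \left(\left(-2 + 7 + \left(0 - -5\right)\right) - 67\right)^{2} = \left(\left(-2 + 7 + \left(0 + 5\right)\right) - 67\right)^{2} = \left(\left(-2 + 7 + 5\right) - 67\right)^{2} = \left(10 - 67\right)^{2} = \left(-57\right)^{2} = 3249$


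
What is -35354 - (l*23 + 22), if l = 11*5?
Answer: -36641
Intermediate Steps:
l = 55
-35354 - (l*23 + 22) = -35354 - (55*23 + 22) = -35354 - (1265 + 22) = -35354 - 1*1287 = -35354 - 1287 = -36641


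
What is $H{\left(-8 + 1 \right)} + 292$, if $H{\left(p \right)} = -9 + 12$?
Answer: $295$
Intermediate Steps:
$H{\left(p \right)} = 3$
$H{\left(-8 + 1 \right)} + 292 = 3 + 292 = 295$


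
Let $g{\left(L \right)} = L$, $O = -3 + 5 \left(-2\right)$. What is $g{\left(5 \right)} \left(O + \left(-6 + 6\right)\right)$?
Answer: $-65$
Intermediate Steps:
$O = -13$ ($O = -3 - 10 = -13$)
$g{\left(5 \right)} \left(O + \left(-6 + 6\right)\right) = 5 \left(-13 + \left(-6 + 6\right)\right) = 5 \left(-13 + 0\right) = 5 \left(-13\right) = -65$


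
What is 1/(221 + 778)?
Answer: 1/999 ≈ 0.0010010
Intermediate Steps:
1/(221 + 778) = 1/999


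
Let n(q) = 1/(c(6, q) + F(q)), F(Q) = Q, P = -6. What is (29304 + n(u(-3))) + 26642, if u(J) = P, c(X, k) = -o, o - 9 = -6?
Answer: 503513/9 ≈ 55946.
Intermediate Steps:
o = 3 (o = 9 - 6 = 3)
c(X, k) = -3 (c(X, k) = -1*3 = -3)
u(J) = -6
n(q) = 1/(-3 + q)
(29304 + n(u(-3))) + 26642 = (29304 + 1/(-3 - 6)) + 26642 = (29304 + 1/(-9)) + 26642 = (29304 - 1/9) + 26642 = 263735/9 + 26642 = 503513/9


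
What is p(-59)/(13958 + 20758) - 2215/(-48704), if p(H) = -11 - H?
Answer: 6602811/140900672 ≈ 0.046861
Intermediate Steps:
p(-59)/(13958 + 20758) - 2215/(-48704) = (-11 - 1*(-59))/(13958 + 20758) - 2215/(-48704) = (-11 + 59)/34716 - 2215*(-1/48704) = 48*(1/34716) + 2215/48704 = 4/2893 + 2215/48704 = 6602811/140900672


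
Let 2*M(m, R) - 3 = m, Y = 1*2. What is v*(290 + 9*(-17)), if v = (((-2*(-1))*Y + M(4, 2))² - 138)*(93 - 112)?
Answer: 851181/4 ≈ 2.1280e+5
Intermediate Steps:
Y = 2
M(m, R) = 3/2 + m/2
v = 6213/4 (v = ((-2*(-1)*2 + (3/2 + (½)*4))² - 138)*(93 - 112) = ((2*2 + (3/2 + 2))² - 138)*(-19) = ((4 + 7/2)² - 138)*(-19) = ((15/2)² - 138)*(-19) = (225/4 - 138)*(-19) = -327/4*(-19) = 6213/4 ≈ 1553.3)
v*(290 + 9*(-17)) = 6213*(290 + 9*(-17))/4 = 6213*(290 - 153)/4 = (6213/4)*137 = 851181/4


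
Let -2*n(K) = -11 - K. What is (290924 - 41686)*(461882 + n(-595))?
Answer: 115045768420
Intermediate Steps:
n(K) = 11/2 + K/2 (n(K) = -(-11 - K)/2 = 11/2 + K/2)
(290924 - 41686)*(461882 + n(-595)) = (290924 - 41686)*(461882 + (11/2 + (½)*(-595))) = 249238*(461882 + (11/2 - 595/2)) = 249238*(461882 - 292) = 249238*461590 = 115045768420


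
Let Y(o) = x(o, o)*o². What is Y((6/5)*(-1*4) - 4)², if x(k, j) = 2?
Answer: 14992384/625 ≈ 23988.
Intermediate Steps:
Y(o) = 2*o²
Y((6/5)*(-1*4) - 4)² = (2*((6/5)*(-1*4) - 4)²)² = (2*((6*(⅕))*(-4) - 4)²)² = (2*((6/5)*(-4) - 4)²)² = (2*(-24/5 - 4)²)² = (2*(-44/5)²)² = (2*(1936/25))² = (3872/25)² = 14992384/625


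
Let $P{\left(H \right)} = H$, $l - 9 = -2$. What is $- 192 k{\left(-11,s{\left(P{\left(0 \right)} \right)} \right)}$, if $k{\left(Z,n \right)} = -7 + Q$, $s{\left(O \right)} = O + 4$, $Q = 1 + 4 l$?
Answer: $-4224$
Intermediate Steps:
$l = 7$ ($l = 9 - 2 = 7$)
$Q = 29$ ($Q = 1 + 4 \cdot 7 = 1 + 28 = 29$)
$s{\left(O \right)} = 4 + O$
$k{\left(Z,n \right)} = 22$ ($k{\left(Z,n \right)} = -7 + 29 = 22$)
$- 192 k{\left(-11,s{\left(P{\left(0 \right)} \right)} \right)} = \left(-192\right) 22 = -4224$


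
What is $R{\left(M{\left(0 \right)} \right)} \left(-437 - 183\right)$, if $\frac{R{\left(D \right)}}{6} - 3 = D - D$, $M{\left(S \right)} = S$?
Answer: $-11160$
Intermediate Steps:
$R{\left(D \right)} = 18$ ($R{\left(D \right)} = 18 + 6 \left(D - D\right) = 18 + 6 \cdot 0 = 18 + 0 = 18$)
$R{\left(M{\left(0 \right)} \right)} \left(-437 - 183\right) = 18 \left(-437 - 183\right) = 18 \left(-620\right) = -11160$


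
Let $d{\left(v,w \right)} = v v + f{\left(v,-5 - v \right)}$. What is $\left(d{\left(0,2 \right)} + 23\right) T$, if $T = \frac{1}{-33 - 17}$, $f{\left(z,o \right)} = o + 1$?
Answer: $- \frac{19}{50} \approx -0.38$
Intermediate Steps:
$f{\left(z,o \right)} = 1 + o$
$d{\left(v,w \right)} = -4 + v^{2} - v$ ($d{\left(v,w \right)} = v v + \left(1 - \left(5 + v\right)\right) = v^{2} - \left(4 + v\right) = -4 + v^{2} - v$)
$T = - \frac{1}{50}$ ($T = \frac{1}{-50} = - \frac{1}{50} \approx -0.02$)
$\left(d{\left(0,2 \right)} + 23\right) T = \left(\left(-4 + 0^{2} - 0\right) + 23\right) \left(- \frac{1}{50}\right) = \left(\left(-4 + 0 + 0\right) + 23\right) \left(- \frac{1}{50}\right) = \left(-4 + 23\right) \left(- \frac{1}{50}\right) = 19 \left(- \frac{1}{50}\right) = - \frac{19}{50}$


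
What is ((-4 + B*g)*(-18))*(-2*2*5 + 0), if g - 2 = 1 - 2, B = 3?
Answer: -360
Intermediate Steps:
g = 1 (g = 2 + (1 - 2) = 2 - 1 = 1)
((-4 + B*g)*(-18))*(-2*2*5 + 0) = ((-4 + 3*1)*(-18))*(-2*2*5 + 0) = ((-4 + 3)*(-18))*(-4*5 + 0) = (-1*(-18))*(-20 + 0) = 18*(-20) = -360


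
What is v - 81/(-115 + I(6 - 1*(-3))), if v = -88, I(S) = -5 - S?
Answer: -3757/43 ≈ -87.372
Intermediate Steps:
v - 81/(-115 + I(6 - 1*(-3))) = -88 - 81/(-115 + (-5 - (6 - 1*(-3)))) = -88 - 81/(-115 + (-5 - (6 + 3))) = -88 - 81/(-115 + (-5 - 1*9)) = -88 - 81/(-115 + (-5 - 9)) = -88 - 81/(-115 - 14) = -88 - 81/(-129) = -88 - 81*(-1/129) = -88 + 27/43 = -3757/43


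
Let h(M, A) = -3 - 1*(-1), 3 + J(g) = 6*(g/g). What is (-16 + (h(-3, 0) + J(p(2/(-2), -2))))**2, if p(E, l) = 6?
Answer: 225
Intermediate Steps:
J(g) = 3 (J(g) = -3 + 6*(g/g) = -3 + 6*1 = -3 + 6 = 3)
h(M, A) = -2 (h(M, A) = -3 + 1 = -2)
(-16 + (h(-3, 0) + J(p(2/(-2), -2))))**2 = (-16 + (-2 + 3))**2 = (-16 + 1)**2 = (-15)**2 = 225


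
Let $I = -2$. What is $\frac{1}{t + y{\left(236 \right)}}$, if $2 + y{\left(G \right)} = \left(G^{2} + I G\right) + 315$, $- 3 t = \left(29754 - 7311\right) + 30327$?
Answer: $\frac{1}{37947} \approx 2.6353 \cdot 10^{-5}$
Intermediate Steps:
$t = -17590$ ($t = - \frac{\left(29754 - 7311\right) + 30327}{3} = - \frac{22443 + 30327}{3} = \left(- \frac{1}{3}\right) 52770 = -17590$)
$y{\left(G \right)} = 313 + G^{2} - 2 G$ ($y{\left(G \right)} = -2 + \left(\left(G^{2} - 2 G\right) + 315\right) = -2 + \left(315 + G^{2} - 2 G\right) = 313 + G^{2} - 2 G$)
$\frac{1}{t + y{\left(236 \right)}} = \frac{1}{-17590 + \left(313 + 236^{2} - 472\right)} = \frac{1}{-17590 + \left(313 + 55696 - 472\right)} = \frac{1}{-17590 + 55537} = \frac{1}{37947}$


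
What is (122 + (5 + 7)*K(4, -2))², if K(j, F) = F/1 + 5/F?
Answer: 4624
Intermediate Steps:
K(j, F) = F + 5/F (K(j, F) = F*1 + 5/F = F + 5/F)
(122 + (5 + 7)*K(4, -2))² = (122 + (5 + 7)*(-2 + 5/(-2)))² = (122 + 12*(-2 + 5*(-½)))² = (122 + 12*(-2 - 5/2))² = (122 + 12*(-9/2))² = (122 - 54)² = 68² = 4624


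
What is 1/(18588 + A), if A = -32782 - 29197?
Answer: -1/43391 ≈ -2.3046e-5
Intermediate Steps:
A = -61979
1/(18588 + A) = 1/(18588 - 61979) = 1/(-43391) = -1/43391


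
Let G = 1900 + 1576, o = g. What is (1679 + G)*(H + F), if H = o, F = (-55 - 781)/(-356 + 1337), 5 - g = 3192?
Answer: -16121143865/981 ≈ -1.6433e+7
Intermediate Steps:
g = -3187 (g = 5 - 1*3192 = 5 - 3192 = -3187)
o = -3187
G = 3476
F = -836/981 ≈ -0.85219
H = -3187
(1679 + G)*(H + F) = (1679 + 3476)*(-3187 - 836/981) = 5155*(-3127283/981) = -16121143865/981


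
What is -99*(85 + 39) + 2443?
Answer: -9833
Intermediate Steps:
-99*(85 + 39) + 2443 = -99*124 + 2443 = -12276 + 2443 = -9833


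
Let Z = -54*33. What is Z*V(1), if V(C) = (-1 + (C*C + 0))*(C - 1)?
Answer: 0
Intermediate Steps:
V(C) = (-1 + C)*(-1 + C²) (V(C) = (-1 + (C² + 0))*(-1 + C) = (-1 + C²)*(-1 + C) = (-1 + C)*(-1 + C²))
Z = -1782
Z*V(1) = -1782*(1 + 1³ - 1*1 - 1*1²) = -1782*(1 + 1 - 1 - 1*1) = -1782*(1 + 1 - 1 - 1) = -1782*0 = 0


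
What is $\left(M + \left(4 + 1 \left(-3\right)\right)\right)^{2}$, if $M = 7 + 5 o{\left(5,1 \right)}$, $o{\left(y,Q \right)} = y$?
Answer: $1089$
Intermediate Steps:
$M = 32$ ($M = 7 + 5 \cdot 5 = 7 + 25 = 32$)
$\left(M + \left(4 + 1 \left(-3\right)\right)\right)^{2} = \left(32 + \left(4 + 1 \left(-3\right)\right)\right)^{2} = \left(32 + \left(4 - 3\right)\right)^{2} = \left(32 + 1\right)^{2} = 33^{2} = 1089$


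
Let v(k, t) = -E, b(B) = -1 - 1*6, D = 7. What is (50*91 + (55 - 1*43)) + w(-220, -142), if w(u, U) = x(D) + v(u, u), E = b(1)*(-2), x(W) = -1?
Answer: 4547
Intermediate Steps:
b(B) = -7 (b(B) = -1 - 6 = -7)
E = 14 (E = -7*(-2) = 14)
v(k, t) = -14 (v(k, t) = -1*14 = -14)
w(u, U) = -15 (w(u, U) = -1 - 14 = -15)
(50*91 + (55 - 1*43)) + w(-220, -142) = (50*91 + (55 - 1*43)) - 15 = (4550 + (55 - 43)) - 15 = (4550 + 12) - 15 = 4562 - 15 = 4547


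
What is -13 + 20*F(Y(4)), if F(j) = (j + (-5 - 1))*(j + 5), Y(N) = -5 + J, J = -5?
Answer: 1587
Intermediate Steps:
Y(N) = -10 (Y(N) = -5 - 5 = -10)
F(j) = (-6 + j)*(5 + j) (F(j) = (j - 6)*(5 + j) = (-6 + j)*(5 + j))
-13 + 20*F(Y(4)) = -13 + 20*(-30 + (-10)² - 1*(-10)) = -13 + 20*(-30 + 100 + 10) = -13 + 20*80 = -13 + 1600 = 1587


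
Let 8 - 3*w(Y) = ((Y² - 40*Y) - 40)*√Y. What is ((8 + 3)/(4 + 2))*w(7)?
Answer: 44/9 + 2981*√7/18 ≈ 443.05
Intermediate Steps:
w(Y) = 8/3 - √Y*(-40 + Y² - 40*Y)/3 (w(Y) = 8/3 - ((Y² - 40*Y) - 40)*√Y/3 = 8/3 - (-40 + Y² - 40*Y)*√Y/3 = 8/3 - √Y*(-40 + Y² - 40*Y)/3)
((8 + 3)/(4 + 2))*w(7) = ((8 + 3)/(4 + 2))*(8/3 - 49*√7/3 + 40*√7/3 + 40*7^(3/2)/3) = (11/6)*(8/3 - 49*√7/3 + 40*√7/3 + 40*(7*√7)/3) = (11*(⅙))*(8/3 - 49*√7/3 + 40*√7/3 + 280*√7/3) = 11*(8/3 + 271*√7/3)/6 = 44/9 + 2981*√7/18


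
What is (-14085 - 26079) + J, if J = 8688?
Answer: -31476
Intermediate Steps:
(-14085 - 26079) + J = (-14085 - 26079) + 8688 = -40164 + 8688 = -31476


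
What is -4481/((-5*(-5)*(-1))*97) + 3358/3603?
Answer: 24288193/8737275 ≈ 2.7798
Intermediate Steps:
-4481/((-5*(-5)*(-1))*97) + 3358/3603 = -4481/((25*(-1))*97) + 3358*(1/3603) = -4481/((-25*97)) + 3358/3603 = -4481/(-2425) + 3358/3603 = -4481*(-1/2425) + 3358/3603 = 4481/2425 + 3358/3603 = 24288193/8737275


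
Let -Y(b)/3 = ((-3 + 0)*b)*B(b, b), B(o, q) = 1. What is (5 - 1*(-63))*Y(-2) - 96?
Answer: -1320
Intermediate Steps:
Y(b) = 9*b (Y(b) = -3*(-3 + 0)*b = -3*(-3*b) = -(-9)*b = 9*b)
(5 - 1*(-63))*Y(-2) - 96 = (5 - 1*(-63))*(9*(-2)) - 96 = (5 + 63)*(-18) - 96 = 68*(-18) - 96 = -1224 - 96 = -1320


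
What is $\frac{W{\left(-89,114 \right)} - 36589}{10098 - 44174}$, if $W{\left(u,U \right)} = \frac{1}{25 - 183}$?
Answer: $\frac{5781063}{5384008} \approx 1.0737$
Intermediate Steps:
$W{\left(u,U \right)} = - \frac{1}{158}$ ($W{\left(u,U \right)} = \frac{1}{-158} = - \frac{1}{158}$)
$\frac{W{\left(-89,114 \right)} - 36589}{10098 - 44174} = \frac{- \frac{1}{158} - 36589}{10098 - 44174} = - \frac{5781063}{158 \left(-34076\right)} = \left(- \frac{5781063}{158}\right) \left(- \frac{1}{34076}\right) = \frac{5781063}{5384008}$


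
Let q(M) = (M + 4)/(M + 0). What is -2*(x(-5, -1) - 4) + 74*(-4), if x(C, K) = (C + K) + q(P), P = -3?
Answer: -826/3 ≈ -275.33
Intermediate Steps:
q(M) = (4 + M)/M
x(C, K) = -⅓ + C + K (x(C, K) = (C + K) + (4 - 3)/(-3) = (C + K) - ⅓*1 = (C + K) - ⅓ = -⅓ + C + K)
-2*(x(-5, -1) - 4) + 74*(-4) = -2*((-⅓ - 5 - 1) - 4) + 74*(-4) = -2*(-19/3 - 4) - 296 = -2*(-31/3) - 296 = 62/3 - 296 = -826/3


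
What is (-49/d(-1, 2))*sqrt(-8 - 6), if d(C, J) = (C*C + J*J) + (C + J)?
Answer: -49*I*sqrt(14)/6 ≈ -30.557*I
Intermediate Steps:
d(C, J) = C + J + C**2 + J**2 (d(C, J) = (C**2 + J**2) + (C + J) = C + J + C**2 + J**2)
(-49/d(-1, 2))*sqrt(-8 - 6) = (-49/(-1 + 2 + (-1)**2 + 2**2))*sqrt(-8 - 6) = (-49/(-1 + 2 + 1 + 4))*sqrt(-14) = (-49/6)*(I*sqrt(14)) = (-7*7/6)*(I*sqrt(14)) = -49*I*sqrt(14)/6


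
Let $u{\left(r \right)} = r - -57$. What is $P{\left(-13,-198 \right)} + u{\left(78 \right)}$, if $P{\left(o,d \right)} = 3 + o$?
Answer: $125$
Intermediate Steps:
$u{\left(r \right)} = 57 + r$ ($u{\left(r \right)} = r + 57 = 57 + r$)
$P{\left(-13,-198 \right)} + u{\left(78 \right)} = \left(3 - 13\right) + \left(57 + 78\right) = -10 + 135 = 125$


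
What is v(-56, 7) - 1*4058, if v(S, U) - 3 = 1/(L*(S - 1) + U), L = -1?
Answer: -259519/64 ≈ -4055.0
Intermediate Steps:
v(S, U) = 3 + 1/(1 + U - S) (v(S, U) = 3 + 1/(-(S - 1) + U) = 3 + 1/(-(-1 + S) + U) = 3 + 1/((1 - S) + U) = 3 + 1/(1 + U - S))
v(-56, 7) - 1*4058 = (4 - 3*(-56) + 3*7)/(1 + 7 - 1*(-56)) - 1*4058 = (4 + 168 + 21)/(1 + 7 + 56) - 4058 = 193/64 - 4058 = -259519/64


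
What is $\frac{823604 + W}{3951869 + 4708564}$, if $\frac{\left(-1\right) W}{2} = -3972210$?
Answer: $\frac{8768024}{8660433} \approx 1.0124$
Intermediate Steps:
$W = 7944420$ ($W = \left(-2\right) \left(-3972210\right) = 7944420$)
$\frac{823604 + W}{3951869 + 4708564} = \frac{823604 + 7944420}{3951869 + 4708564} = \frac{8768024}{8660433}$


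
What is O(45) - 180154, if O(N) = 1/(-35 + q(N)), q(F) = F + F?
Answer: -9908469/55 ≈ -1.8015e+5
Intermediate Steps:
q(F) = 2*F
O(N) = 1/(-35 + 2*N)
O(45) - 180154 = 1/(-35 + 2*45) - 180154 = 1/(-35 + 90) - 180154 = 1/55 - 180154 = -9908469/55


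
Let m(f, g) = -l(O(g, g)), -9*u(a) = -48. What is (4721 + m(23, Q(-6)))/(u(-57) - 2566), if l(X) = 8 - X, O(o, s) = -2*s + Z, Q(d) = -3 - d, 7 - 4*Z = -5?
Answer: -7065/3841 ≈ -1.8394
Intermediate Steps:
Z = 3 (Z = 7/4 - ¼*(-5) = 7/4 + 5/4 = 3)
u(a) = 16/3 (u(a) = -⅑*(-48) = 16/3)
O(o, s) = 3 - 2*s (O(o, s) = -2*s + 3 = 3 - 2*s)
m(f, g) = -5 - 2*g (m(f, g) = -(8 - (3 - 2*g)) = -(8 + (-3 + 2*g)) = -(5 + 2*g) = -5 - 2*g)
(4721 + m(23, Q(-6)))/(u(-57) - 2566) = (4721 + (-5 - 2*(-3 - 1*(-6))))/(16/3 - 2566) = (4721 + (-5 - 2*(-3 + 6)))/(-7682/3) = (4721 + (-5 - 2*3))*(-3/7682) = (4721 + (-5 - 6))*(-3/7682) = (4721 - 11)*(-3/7682) = 4710*(-3/7682) = -7065/3841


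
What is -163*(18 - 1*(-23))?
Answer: -6683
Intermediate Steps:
-163*(18 - 1*(-23)) = -163*(18 + 23) = -163*41 = -6683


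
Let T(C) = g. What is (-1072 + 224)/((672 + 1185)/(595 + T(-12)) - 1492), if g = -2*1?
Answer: 502864/882899 ≈ 0.56956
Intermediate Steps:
g = -2
T(C) = -2
(-1072 + 224)/((672 + 1185)/(595 + T(-12)) - 1492) = (-1072 + 224)/((672 + 1185)/(595 - 2) - 1492) = -848/(1857/593 - 1492) = -848/(-882899/593) = -848*(-593/882899) = 502864/882899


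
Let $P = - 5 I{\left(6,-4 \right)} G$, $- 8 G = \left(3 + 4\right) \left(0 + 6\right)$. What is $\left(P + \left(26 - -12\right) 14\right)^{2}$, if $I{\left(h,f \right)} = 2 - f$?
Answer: $\frac{1901641}{4} \approx 4.7541 \cdot 10^{5}$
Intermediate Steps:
$G = - \frac{21}{4}$ ($G = - \frac{\left(3 + 4\right) \left(0 + 6\right)}{8} = - \frac{7 \cdot 6}{8} = \left(- \frac{1}{8}\right) 42 = - \frac{21}{4} \approx -5.25$)
$P = \frac{315}{2}$ ($P = - 5 \left(2 - -4\right) \left(- \frac{21}{4}\right) = - 5 \left(2 + 4\right) \left(- \frac{21}{4}\right) = \left(-5\right) 6 \left(- \frac{21}{4}\right) = \left(-30\right) \left(- \frac{21}{4}\right) = \frac{315}{2} \approx 157.5$)
$\left(P + \left(26 - -12\right) 14\right)^{2} = \left(\frac{315}{2} + \left(26 - -12\right) 14\right)^{2} = \left(\frac{315}{2} + \left(26 + 12\right) 14\right)^{2} = \left(\frac{315}{2} + 38 \cdot 14\right)^{2} = \left(\frac{315}{2} + 532\right)^{2} = \left(\frac{1379}{2}\right)^{2} = \frac{1901641}{4}$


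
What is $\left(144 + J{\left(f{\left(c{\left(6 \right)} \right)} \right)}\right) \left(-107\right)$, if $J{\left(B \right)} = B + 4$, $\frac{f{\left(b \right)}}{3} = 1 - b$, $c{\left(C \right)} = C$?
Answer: $-14231$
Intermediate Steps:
$f{\left(b \right)} = 3 - 3 b$ ($f{\left(b \right)} = 3 \left(1 - b\right) = 3 - 3 b$)
$J{\left(B \right)} = 4 + B$
$\left(144 + J{\left(f{\left(c{\left(6 \right)} \right)} \right)}\right) \left(-107\right) = \left(144 + \left(4 + \left(3 - 18\right)\right)\right) \left(-107\right) = \left(144 + \left(4 - 15\right)\right) \left(-107\right) = \left(144 - 11\right) \left(-107\right) = 133 \left(-107\right) = -14231$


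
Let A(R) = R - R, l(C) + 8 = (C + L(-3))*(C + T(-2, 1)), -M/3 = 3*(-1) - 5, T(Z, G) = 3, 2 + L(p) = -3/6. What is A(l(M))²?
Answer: 0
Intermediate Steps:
L(p) = -5/2 (L(p) = -2 - 3/6 = -2 - 3*⅙ = -2 - ½ = -5/2)
M = 24 (M = -3*(3*(-1) - 5) = -3*(-3 - 5) = -3*(-8) = 24)
l(C) = -8 + (3 + C)*(-5/2 + C) (l(C) = -8 + (C - 5/2)*(C + 3) = -8 + (-5/2 + C)*(3 + C) = -8 + (3 + C)*(-5/2 + C))
A(R) = 0
A(l(M))² = 0² = 0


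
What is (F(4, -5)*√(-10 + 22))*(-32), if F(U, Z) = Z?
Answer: 320*√3 ≈ 554.26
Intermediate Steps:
(F(4, -5)*√(-10 + 22))*(-32) = -5*√(-10 + 22)*(-32) = -10*√3*(-32) = 320*√3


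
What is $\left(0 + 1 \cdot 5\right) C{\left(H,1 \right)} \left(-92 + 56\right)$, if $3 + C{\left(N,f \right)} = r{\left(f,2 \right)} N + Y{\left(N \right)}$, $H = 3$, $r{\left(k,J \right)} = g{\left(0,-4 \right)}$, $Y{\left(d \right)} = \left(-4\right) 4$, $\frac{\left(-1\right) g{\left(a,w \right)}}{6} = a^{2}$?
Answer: $3420$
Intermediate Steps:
$g{\left(a,w \right)} = - 6 a^{2}$
$Y{\left(d \right)} = -16$
$r{\left(k,J \right)} = 0$ ($r{\left(k,J \right)} = - 6 \cdot 0^{2} = \left(-6\right) 0 = 0$)
$C{\left(N,f \right)} = -19$ ($C{\left(N,f \right)} = -3 - \left(16 + 0 N\right) = -3 + \left(0 - 16\right) = -3 - 16 = -19$)
$\left(0 + 1 \cdot 5\right) C{\left(H,1 \right)} \left(-92 + 56\right) = \left(0 + 1 \cdot 5\right) \left(-19\right) \left(-92 + 56\right) = \left(0 + 5\right) \left(-19\right) \left(-36\right) = 5 \left(-19\right) \left(-36\right) = \left(-95\right) \left(-36\right) = 3420$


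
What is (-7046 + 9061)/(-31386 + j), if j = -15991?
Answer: -2015/47377 ≈ -0.042531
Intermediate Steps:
(-7046 + 9061)/(-31386 + j) = (-7046 + 9061)/(-31386 - 15991) = 2015/(-47377) = 2015*(-1/47377) = -2015/47377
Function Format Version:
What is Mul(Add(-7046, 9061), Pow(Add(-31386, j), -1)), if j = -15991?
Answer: Rational(-2015, 47377) ≈ -0.042531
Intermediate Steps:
Mul(Add(-7046, 9061), Pow(Add(-31386, j), -1)) = Mul(Add(-7046, 9061), Pow(Add(-31386, -15991), -1)) = Mul(2015, Pow(-47377, -1)) = Mul(2015, Rational(-1, 47377)) = Rational(-2015, 47377)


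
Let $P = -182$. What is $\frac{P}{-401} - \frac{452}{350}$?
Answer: $- \frac{58776}{70175} \approx -0.83756$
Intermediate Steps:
$\frac{P}{-401} - \frac{452}{350} = - \frac{182}{-401} - \frac{452}{350} = \left(-182\right) \left(- \frac{1}{401}\right) - \frac{226}{175} = \frac{182}{401} - \frac{226}{175} = - \frac{58776}{70175}$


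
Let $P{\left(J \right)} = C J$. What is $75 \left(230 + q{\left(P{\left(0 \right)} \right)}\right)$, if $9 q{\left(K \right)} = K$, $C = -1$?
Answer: $17250$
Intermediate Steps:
$P{\left(J \right)} = - J$
$q{\left(K \right)} = \frac{K}{9}$
$75 \left(230 + q{\left(P{\left(0 \right)} \right)}\right) = 75 \left(230 + \frac{\left(-1\right) 0}{9}\right) = 75 \left(230 + \frac{1}{9} \cdot 0\right) = 75 \left(230 + 0\right) = 75 \cdot 230 = 17250$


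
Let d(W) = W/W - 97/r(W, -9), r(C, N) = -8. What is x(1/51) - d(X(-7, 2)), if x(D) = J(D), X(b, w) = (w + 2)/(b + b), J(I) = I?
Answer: -5347/408 ≈ -13.105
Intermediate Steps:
X(b, w) = (2 + w)/(2*b) (X(b, w) = (2 + w)/((2*b)) = (2 + w)*(1/(2*b)) = (2 + w)/(2*b))
x(D) = D
d(W) = 105/8 (d(W) = W/W - 97/(-8) = 1 - 97*(-⅛) = 1 + 97/8 = 105/8)
x(1/51) - d(X(-7, 2)) = 1/51 - 1*105/8 = 1/51 - 105/8 = -5347/408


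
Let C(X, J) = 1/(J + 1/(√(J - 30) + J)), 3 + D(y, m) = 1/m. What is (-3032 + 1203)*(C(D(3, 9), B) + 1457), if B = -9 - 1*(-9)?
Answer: -2664853 - 1829*I*√30 ≈ -2.6649e+6 - 10018.0*I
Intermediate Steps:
D(y, m) = -3 + 1/m
B = 0 (B = -9 + 9 = 0)
C(X, J) = 1/(J + 1/(J + √(-30 + J))) (C(X, J) = 1/(J + 1/(√(-30 + J) + J)) = 1/(J + 1/(J + √(-30 + J))))
(-3032 + 1203)*(C(D(3, 9), B) + 1457) = (-3032 + 1203)*((0 + √(-30 + 0))/(1 + 0² + 0*√(-30 + 0)) + 1457) = -1829*((0 + √(-30))/(1 + 0 + 0*√(-30)) + 1457) = -1829*((0 + I*√30)/(1 + 0 + 0*(I*√30)) + 1457) = -1829*((I*√30)/(1 + 0 + 0) + 1457) = -1829*((I*√30)/1 + 1457) = -1829*(1*(I*√30) + 1457) = -1829*(I*√30 + 1457) = -1829*(1457 + I*√30) = -2664853 - 1829*I*√30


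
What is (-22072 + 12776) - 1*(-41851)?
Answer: 32555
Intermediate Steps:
(-22072 + 12776) - 1*(-41851) = -9296 + 41851 = 32555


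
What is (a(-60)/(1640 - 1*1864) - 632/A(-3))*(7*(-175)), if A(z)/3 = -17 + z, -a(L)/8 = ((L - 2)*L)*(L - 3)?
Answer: 30721040/3 ≈ 1.0240e+7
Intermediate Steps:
a(L) = -8*L*(-3 + L)*(-2 + L) (a(L) = -8*(L - 2)*L*(L - 3) = -8*(-2 + L)*L*(-3 + L) = -8*L*(-2 + L)*(-3 + L) = -8*L*(-3 + L)*(-2 + L))
A(z) = -51 + 3*z (A(z) = 3*(-17 + z) = -51 + 3*z)
(a(-60)/(1640 - 1*1864) - 632/A(-3))*(7*(-175)) = ((8*(-60)*(-6 - 1*(-60)**2 + 5*(-60)))/(1640 - 1*1864) - 632/(-51 + 3*(-3)))*(7*(-175)) = ((8*(-60)*(-6 - 1*3600 - 300))/(1640 - 1864) - 632/(-51 - 9))*(-1225) = ((8*(-60)*(-6 - 3600 - 300))/(-224) - 632/(-60))*(-1225) = ((8*(-60)*(-3906))*(-1/224) - 632*(-1/60))*(-1225) = (1874880*(-1/224) + 158/15)*(-1225) = (-8370 + 158/15)*(-1225) = -125392/15*(-1225) = 30721040/3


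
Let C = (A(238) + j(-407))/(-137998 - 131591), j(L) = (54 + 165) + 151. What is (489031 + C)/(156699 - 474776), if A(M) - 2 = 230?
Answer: -131837377657/85750060353 ≈ -1.5375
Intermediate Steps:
A(M) = 232 (A(M) = 2 + 230 = 232)
j(L) = 370 (j(L) = 219 + 151 = 370)
C = -602/269589 (C = (232 + 370)/(-137998 - 131591) = 602/(-269589) = 602*(-1/269589) = -602/269589 ≈ -0.0022330)
(489031 + C)/(156699 - 474776) = (489031 - 602/269589)/(156699 - 474776) = (131837377657/269589)/(-318077) = (131837377657/269589)*(-1/318077) = -131837377657/85750060353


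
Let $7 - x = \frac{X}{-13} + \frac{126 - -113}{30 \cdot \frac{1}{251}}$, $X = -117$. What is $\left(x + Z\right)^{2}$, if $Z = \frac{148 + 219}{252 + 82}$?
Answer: $\frac{25113518572921}{6275025} \approx 4.0021 \cdot 10^{6}$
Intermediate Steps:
$Z = \frac{367}{334} \approx 1.0988$
$x = - \frac{60049}{30}$ ($x = 7 - \left(- \frac{117}{-13} + \frac{126 - -113}{30 \cdot \frac{1}{251}}\right) = 7 - \left(\left(-117\right) \left(- \frac{1}{13}\right) + \frac{126 + 113}{30 \cdot \frac{1}{251}}\right) = 7 - \left(9 + \frac{239}{\frac{30}{251}}\right) = 7 - \left(9 + 239 \cdot \frac{251}{30}\right) = 7 - \left(9 + \frac{59989}{30}\right) = 7 - \frac{60259}{30} = - \frac{60049}{30} \approx -2001.6$)
$\left(x + Z\right)^{2} = \left(- \frac{60049}{30} + \frac{367}{334}\right)^{2} = \left(- \frac{5011339}{2505}\right)^{2} = \frac{25113518572921}{6275025}$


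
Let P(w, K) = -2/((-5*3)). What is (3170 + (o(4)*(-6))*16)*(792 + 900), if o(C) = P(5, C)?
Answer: 26709912/5 ≈ 5.3420e+6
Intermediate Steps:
P(w, K) = 2/15 (P(w, K) = -2/(-15) = -2*(-1/15) = 2/15)
o(C) = 2/15
(3170 + (o(4)*(-6))*16)*(792 + 900) = (3170 + ((2/15)*(-6))*16)*(792 + 900) = (3170 - 4/5*16)*1692 = (3170 - 64/5)*1692 = (15786/5)*1692 = 26709912/5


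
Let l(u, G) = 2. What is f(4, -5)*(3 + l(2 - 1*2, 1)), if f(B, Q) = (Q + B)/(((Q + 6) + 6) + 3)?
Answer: -1/2 ≈ -0.50000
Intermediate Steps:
f(B, Q) = (B + Q)/(15 + Q) (f(B, Q) = (B + Q)/(((6 + Q) + 6) + 3) = (B + Q)/((12 + Q) + 3) = (B + Q)/(15 + Q))
f(4, -5)*(3 + l(2 - 1*2, 1)) = ((4 - 5)/(15 - 5))*(3 + 2) = (-1/10)*5 = ((1/10)*(-1))*5 = -1/10*5 = -1/2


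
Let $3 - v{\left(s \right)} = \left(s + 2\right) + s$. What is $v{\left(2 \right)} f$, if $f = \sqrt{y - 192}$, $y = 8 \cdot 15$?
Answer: $- 18 i \sqrt{2} \approx - 25.456 i$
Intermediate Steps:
$y = 120$
$f = 6 i \sqrt{2}$ ($f = \sqrt{120 - 192} = \sqrt{-72} = 6 i \sqrt{2} \approx 8.4853 i$)
$v{\left(s \right)} = 1 - 2 s$ ($v{\left(s \right)} = 3 - \left(\left(s + 2\right) + s\right) = 3 - \left(\left(2 + s\right) + s\right) = 3 - \left(2 + 2 s\right) = 1 - 2 s$)
$v{\left(2 \right)} f = \left(1 - 4\right) 6 i \sqrt{2} = - 3 \cdot 6 i \sqrt{2} = - 18 i \sqrt{2}$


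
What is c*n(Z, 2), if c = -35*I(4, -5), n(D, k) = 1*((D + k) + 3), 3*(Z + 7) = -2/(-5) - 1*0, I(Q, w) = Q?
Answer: 784/3 ≈ 261.33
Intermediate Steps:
Z = -103/15 (Z = -7 + (-2/(-5) - 1*0)/3 = -7 + (-2*(-⅕) + 0)/3 = -7 + (⅖ + 0)/3 = -7 + (⅓)*(⅖) = -7 + 2/15 = -103/15 ≈ -6.8667)
n(D, k) = 3 + D + k (n(D, k) = 1*(3 + D + k) = 3 + D + k)
c = -140 (c = -35*4 = -140)
c*n(Z, 2) = -140*(3 - 103/15 + 2) = -140*(-28/15) = 784/3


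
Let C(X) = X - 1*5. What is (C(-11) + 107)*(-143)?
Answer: -13013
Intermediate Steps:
C(X) = -5 + X (C(X) = X - 5 = -5 + X)
(C(-11) + 107)*(-143) = ((-5 - 11) + 107)*(-143) = (-16 + 107)*(-143) = 91*(-143) = -13013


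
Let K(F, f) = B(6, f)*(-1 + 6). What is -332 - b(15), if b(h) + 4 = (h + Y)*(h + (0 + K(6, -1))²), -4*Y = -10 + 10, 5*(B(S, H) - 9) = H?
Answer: -29593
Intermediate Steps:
B(S, H) = 9 + H/5
K(F, f) = 45 + f (K(F, f) = (9 + f/5)*(-1 + 6) = (9 + f/5)*5 = 45 + f)
Y = 0 (Y = -(-10 + 10)/4 = -¼*0 = 0)
b(h) = -4 + h*(1936 + h) (b(h) = -4 + (h + 0)*(h + (0 + (45 - 1))²) = -4 + h*(h + (0 + 44)²) = -4 + h*(h + 44²) = -4 + h*(h + 1936) = -4 + h*(1936 + h))
-332 - b(15) = -332 - (-4 + 15² + 1936*15) = -332 - (-4 + 225 + 29040) = -332 - 1*29261 = -332 - 29261 = -29593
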